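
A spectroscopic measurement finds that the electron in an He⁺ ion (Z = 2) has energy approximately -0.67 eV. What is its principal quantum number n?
n = 9

The exact energy levels follow E_n = -13.6057 Z² / n² eV with Z = 2.

The measured value (-0.67 eV) is reported to only 2 significant figures, so we must test candidate n values and see which one matches to that precision.

Candidate energies:
  n = 7:  E = -13.6057 × 2² / 7² = -1.11067 eV
  n = 8:  E = -13.6057 × 2² / 8² = -0.85036 eV
  n = 9:  E = -13.6057 × 2² / 9² = -0.67189 eV  ← matches
  n = 10:  E = -13.6057 × 2² / 10² = -0.54423 eV
  n = 11:  E = -13.6057 × 2² / 11² = -0.44978 eV

Checking against the measurement of -0.67 eV (2 sig figs), only n = 9 agrees:
E_9 = -0.67189 eV, which rounds to -0.67 eV ✓

Therefore n = 9.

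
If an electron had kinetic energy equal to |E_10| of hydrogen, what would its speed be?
2.188e+05 m/s (or 0.072974% of c)

The binding energy at n = 10 for hydrogen is:
E_10 = -13.6057/10² = -0.13605700 eV
|E_10| = 0.13605700 eV

Convert to Joules:
KE = 0.13605700 eV × (1.602177 × 10⁻¹⁹ J/eV) = 2.17987e-20 J

Using KE = ½mv²:
v = √(2·KE/m_e)
v = √(2 × 2.17987e-20 J / 9.10938 × 10⁻³¹ kg)
v = 2.188e+05 m/s

This is approximately 0.072974% the speed of light.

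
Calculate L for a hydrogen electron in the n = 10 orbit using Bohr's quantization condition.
1.0546e-33 J·s (or 10ℏ)

In the Bohr model, angular momentum is quantized:
L = nℏ

where ℏ = h/(2π) = 1.054572e-34 J·s

For n = 10:
L = 10 × 1.054572e-34 J·s
L = 1.0546e-33 J·s

This can also be written as L = 10ℏ.
The angular momentum is an integer multiple of the reduced Planck constant.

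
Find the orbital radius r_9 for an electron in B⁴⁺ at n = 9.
0.8573 nm (or 8.5727 Å)

The Bohr radius formula is:
r_n = n² a₀ / Z

where a₀ = 0.0529177 nm is the Bohr radius.

For B⁴⁺ (Z = 5) at n = 9:
r_9 = 9² × 0.0529177 nm / 5
r_9 = 81 × 0.0529177 nm / 5
r_9 = 4.28633 nm / 5
r_9 = 0.8573 nm

The electron orbits at approximately 0.8573 nm from the nucleus.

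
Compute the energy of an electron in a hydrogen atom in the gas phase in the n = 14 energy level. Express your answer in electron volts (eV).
-0.07 eV

The energy levels of a hydrogen-like atom are given by:
E_n = -13.6057 eV / n²

For n = 14:
E_14 = -13.6057 eV / 14²
E_14 = -13.6057 eV / 196
E_14 = -0.07 eV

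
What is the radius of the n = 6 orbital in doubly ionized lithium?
0.63501 nm (or 6.35013 Å)

The Bohr radius formula is:
r_n = n² a₀ / Z

where a₀ = 0.05291772 nm is the Bohr radius.

For Li²⁺ (Z = 3) at n = 6:
r_6 = 6² × 0.05291772 nm / 3
r_6 = 36 × 0.05291772 nm / 3
r_6 = 1.905038 nm / 3
r_6 = 0.63501 nm

The electron orbits at approximately 0.63501 nm from the nucleus.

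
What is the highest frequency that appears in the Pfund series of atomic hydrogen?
1.32e+14 Hz

The series limit corresponds to the transition from n = ∞ to n = 5.
This is the highest energy (shortest wavelength) transition in the Pfund series.

E_∞ = 0 eV
E_5 = -13.6057 / 5² = -0.5442280 eV

Energy at series limit:
ΔE = E_∞ - E_5 = 0 - (-0.5442280) = 0.5442280 eV
E = 0.5442280 eV × (1.602177 × 10⁻¹⁹ J/eV) = 8.7195e-20 J
f = E/h = 8.7195e-20 J / (6.62607 × 10⁻³⁴ J·s) = 1.32e+14 Hz

This energy equals the ionization energy from the n = 5 state of hydrogen.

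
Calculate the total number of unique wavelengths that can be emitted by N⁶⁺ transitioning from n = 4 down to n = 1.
6

The electron can occupy levels n = 1, 2, ..., 4 during de-excitation — that is m = 4 - 1 + 1 = 4 distinct levels.

The number of distinct spectral lines equals the number of ways to choose 2 of these m levels (each pair gives one possible emission transition):

Number of lines = m(m-1)/2 = 4×3/2 = 6

These correspond to all possible transitions between the 4 levels:
4 → 3, 4 → 2, 4 → 1, 3 → 2, 3 → 1, 2 → 1

Each transition produces a photon with a unique energy (and thus wavelength). This count does not depend on Z.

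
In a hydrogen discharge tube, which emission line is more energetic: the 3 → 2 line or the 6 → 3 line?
3 → 2

Calculate the energy for each transition:

Transition 3 → 2:
ΔE₁ = |E_2 - E_3| = |-13.6057/2² - (-13.6057/3²)|
ΔE₁ = |-3.401425000 - (-1.511744444)| = 1.889681 eV

Transition 6 → 3:
ΔE₂ = |E_3 - E_6| = |-13.6057/3² - (-13.6057/6²)|
ΔE₂ = |-1.511744444 - (-0.377936111)| = 1.133808 eV

Since 1.889681 eV > 1.133808 eV, the transition 3 → 2 emits the more energetic photon.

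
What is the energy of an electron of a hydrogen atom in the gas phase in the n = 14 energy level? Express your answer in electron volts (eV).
-0.0694 eV

The energy levels of a hydrogen-like atom are given by:
E_n = -13.6057 eV / n²

For n = 14:
E_14 = -13.6057 eV / 14²
E_14 = -13.6057 eV / 196
E_14 = -0.0694 eV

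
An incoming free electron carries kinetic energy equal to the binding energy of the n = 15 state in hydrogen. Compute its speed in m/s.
1.46e+05 m/s (or 0.048649% of c)

The binding energy at n = 15 for hydrogen is:
E_15 = -13.6057/15² = -0.06046978 eV
|E_15| = 0.06046978 eV

Convert to Joules:
KE = 0.06046978 eV × (1.602177 × 10⁻¹⁹ J/eV) = 9.6883e-21 J

Using KE = ½mv²:
v = √(2·KE/m_e)
v = √(2 × 9.6883e-21 J / 9.10938 × 10⁻³¹ kg)
v = 1.46e+05 m/s

This is approximately 0.048649% the speed of light.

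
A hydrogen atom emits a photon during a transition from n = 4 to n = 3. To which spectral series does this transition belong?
Paschen series

The spectral series in hydrogen are named based on the final (lower) energy level:
- Lyman series: n_final = 1 (ultraviolet)
- Balmer series: n_final = 2 (visible/near-UV)
- Paschen series: n_final = 3 (infrared)
- Brackett series: n_final = 4 (infrared)
- Pfund series: n_final = 5 (far infrared)

Since this transition ends at n = 3, it belongs to the Paschen series.

For reference, this 4 → 3 line has photon energy
ΔE = 13.6057 eV × (1/3² - 1/4²) = 0.661388194 eV,
corresponding to wavelength λ = hc/ΔE = 1239.84 eV·nm / 0.661388194 eV = 1874.603 nm in the infrared region.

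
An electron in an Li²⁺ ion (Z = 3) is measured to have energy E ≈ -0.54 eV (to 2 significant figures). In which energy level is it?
n = 15

The exact energy levels follow E_n = -13.6057 Z² / n² eV with Z = 3.

The measured value (-0.54 eV) is reported to only 2 significant figures, so we must test candidate n values and see which one matches to that precision.

Candidate energies:
  n = 13:  E = -13.6057 × 3² / 13² = -0.724564 eV
  n = 14:  E = -13.6057 × 3² / 14² = -0.624752 eV
  n = 15:  E = -13.6057 × 3² / 15² = -0.544228 eV  ← matches
  n = 16:  E = -13.6057 × 3² / 16² = -0.478325 eV
  n = 17:  E = -13.6057 × 3² / 17² = -0.423707 eV

Checking against the measurement of -0.54 eV (2 sig figs), only n = 15 agrees:
E_15 = -0.544228 eV, which rounds to -0.54 eV ✓

Therefore n = 15.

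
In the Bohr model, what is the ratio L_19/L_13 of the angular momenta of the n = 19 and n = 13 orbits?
1.4615

In the Bohr model, L_n = nℏ, so the ratio is purely the ratio of quantum numbers:

L_19/L_13 = 19ℏ / 13ℏ = 19/13 = 1.4615

The angular momentum scales linearly with n.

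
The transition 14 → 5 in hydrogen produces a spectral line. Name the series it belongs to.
Pfund series

The spectral series in hydrogen are named based on the final (lower) energy level:
- Lyman series: n_final = 1 (ultraviolet)
- Balmer series: n_final = 2 (visible/near-UV)
- Paschen series: n_final = 3 (infrared)
- Brackett series: n_final = 4 (infrared)
- Pfund series: n_final = 5 (far infrared)

Since this transition ends at n = 5, it belongs to the Pfund series.

For reference, this 14 → 5 line has photon energy
ΔE = 13.6057 eV × (1/5² - 1/14²) = 0.47481116327 eV,
corresponding to wavelength λ = hc/ΔE = 1239.84 eV·nm / 0.47481116327 eV = 2611.22757 nm in the far infrared region.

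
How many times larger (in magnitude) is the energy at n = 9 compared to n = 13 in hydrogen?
2.0864

Using E_n = -13.6057 Z² / n² eV with Z = 1:

E_9 = -13.6057 / 9² = -13.6057 / 81 = -0.1679716049 eV
E_13 = -13.6057 / 13² = -13.6057 / 169 = -0.0805071006 eV

The ratio is:
E_9/E_13 = (-0.1679716049) / (-0.0805071006)
E_9/E_13 = (-13.6057/81) / (-13.6057/169)
E_9/E_13 = 169/81
E_9/E_13 = 2.0864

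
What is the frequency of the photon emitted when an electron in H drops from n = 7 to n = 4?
1.3848e+14 Hz

First, find the transition energy:
E_7 = -13.6057 / 7² = -0.27766735 eV
E_4 = -13.6057 / 4² = -0.85035625 eV
|ΔE| = |E_4 - E_7| = 0.57268890 eV

Convert to Joules: E = 0.57268890 eV × (1.602177 × 10⁻¹⁹ J/eV) = 9.175490e-20 J

Using E = hf:
f = E/h = 9.175490e-20 J / (6.62607 × 10⁻³⁴ J·s)
f = 1.3848e+14 Hz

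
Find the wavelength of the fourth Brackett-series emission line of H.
1944.03228 nm

The lines of a series are numbered from the longest wavelength (smallest ΔE) outward; the fourth line is the transition from n = n_f + 4 to n_f.
The Brackett series has all transitions ending at n_f = 4.

For H, the fourth line (δ-line) is the jump from n = 8 to n = 4:
E_8 = -13.6057 / 8² = -0.21258906250 eV
E_4 = -13.6057 / 4² = -0.85035625000 eV
ΔE = E_8 - E_4 = 0.63776718750 eV

λ = hc/E = 1239.84 eV·nm / 0.63776718750 eV
λ = 1944.03228 nm

This is the δ-line of the Brackett series in H.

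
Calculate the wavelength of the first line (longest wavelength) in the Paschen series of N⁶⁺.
38.257 nm

The longest wavelength corresponds to the smallest energy transition in the series.
The Paschen series has all transitions ending at n_f = 3.

For N⁶⁺ (Z = 7), the first line (α-line) is the jump from n = 4 to n = 3:
E_4 = -13.6057 × 7² / 4² = -41.66746 eV
E_3 = -13.6057 × 7² / 3² = -74.07548 eV
ΔE = E_4 - E_3 = 32.40802 eV

λ = hc/E = 1239.84 eV·nm / 32.40802 eV
λ = 38.257 nm

This is the α-line of the Paschen series in N⁶⁺.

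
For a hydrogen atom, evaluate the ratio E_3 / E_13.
18.78

Using E_n = -13.6057 Z² / n² eV with Z = 1:

E_3 = -13.6057 / 3² = -13.6057 / 9 = -1.51174444 eV
E_13 = -13.6057 / 13² = -13.6057 / 169 = -0.08050710 eV

The ratio is:
E_3/E_13 = (-1.51174444) / (-0.08050710)
E_3/E_13 = (-13.6057/9) / (-13.6057/169)
E_3/E_13 = 169/9
E_3/E_13 = 18.78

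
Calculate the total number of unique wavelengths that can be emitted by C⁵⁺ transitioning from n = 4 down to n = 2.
3

The electron can occupy levels n = 2, 3, ..., 4 during de-excitation — that is m = 4 - 2 + 1 = 3 distinct levels.

The number of distinct spectral lines equals the number of ways to choose 2 of these m levels (each pair gives one possible emission transition):

Number of lines = m(m-1)/2 = 3×2/2 = 3

These correspond to all possible transitions between the 3 levels:
4 → 3, 4 → 2, 3 → 2

Each transition produces a photon with a unique energy (and thus wavelength). This count does not depend on Z.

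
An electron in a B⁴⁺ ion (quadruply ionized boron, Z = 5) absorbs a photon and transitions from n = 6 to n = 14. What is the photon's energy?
7.71298 eV

The energy levels of a hydrogen-like atom are E_n = -13.6057 Z² eV / n².

Energy at n = 6: E_6 = -13.6057 × 5² / 6² = -9.44840278 eV
Energy at n = 14: E_14 = -13.6057 × 5² / 14² = -1.73542092 eV

The excitation energy is the difference:
ΔE = E_14 - E_6
ΔE = -1.73542092 - (-9.44840278)
ΔE = 7.71298 eV

Since this is positive, energy must be absorbed (photon absorption).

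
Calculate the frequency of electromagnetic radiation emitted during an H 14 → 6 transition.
7.460e+13 Hz

First, find the transition energy:
E_14 = -13.6057 / 14² = -0.0694168 eV
E_6 = -13.6057 / 6² = -0.3779361 eV
|ΔE| = |E_6 - E_14| = 0.3085193 eV

Convert to Joules: E = 0.3085193 eV × (1.602177 × 10⁻¹⁹ J/eV) = 4.94303e-20 J

Using E = hf:
f = E/h = 4.94303e-20 J / (6.62607 × 10⁻³⁴ J·s)
f = 7.460e+13 Hz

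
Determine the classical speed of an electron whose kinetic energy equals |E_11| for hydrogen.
1.99e+05 m/s (or 0.066% of c)

The binding energy at n = 11 for hydrogen is:
E_11 = -13.6057/11² = -0.112444 eV
|E_11| = 0.112444 eV

Convert to Joules:
KE = 0.112444 eV × (1.602177 × 10⁻¹⁹ J/eV) = 1.8016e-20 J

Using KE = ½mv²:
v = √(2·KE/m_e)
v = √(2 × 1.8016e-20 J / 9.10938 × 10⁻³¹ kg)
v = 1.99e+05 m/s

This is approximately 0.066% the speed of light.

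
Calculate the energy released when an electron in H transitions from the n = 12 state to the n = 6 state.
0.28345 eV

The energy levels are E_n = -13.6057 eV / n².

Energy at n = 12: E_12 = -13.6057 / 12² = -0.09448403 eV
Energy at n = 6: E_6 = -13.6057 / 6² = -0.37793611 eV

For emission (electron falling to lower state), the photon energy is:
E_photon = E_12 - E_6 = |-0.09448403 - (-0.37793611)|
E_photon = 0.28345 eV

This energy is carried away by the emitted photon.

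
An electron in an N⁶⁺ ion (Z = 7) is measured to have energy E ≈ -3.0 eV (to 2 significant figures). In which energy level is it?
n = 15

The exact energy levels follow E_n = -13.6057 Z² / n² eV with Z = 7.

The measured value (-3.0 eV) is reported to only 2 significant figures, so we must test candidate n values and see which one matches to that precision.

Candidate energies:
  n = 13:  E = -13.6057 × 7² / 13² = -3.94485 eV
  n = 14:  E = -13.6057 × 7² / 14² = -3.40143 eV
  n = 15:  E = -13.6057 × 7² / 15² = -2.96302 eV  ← matches
  n = 16:  E = -13.6057 × 7² / 16² = -2.60422 eV
  n = 17:  E = -13.6057 × 7² / 17² = -2.30685 eV

Checking against the measurement of -3.0 eV (2 sig figs), only n = 15 agrees:
E_15 = -2.96302 eV, which rounds to -3.0 eV ✓

Therefore n = 15.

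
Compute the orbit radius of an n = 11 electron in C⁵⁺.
1.0672 nm (or 10.6717 Å)

The Bohr radius formula is:
r_n = n² a₀ / Z

where a₀ = 0.0529177 nm is the Bohr radius.

For C⁵⁺ (Z = 6) at n = 11:
r_11 = 11² × 0.0529177 nm / 6
r_11 = 121 × 0.0529177 nm / 6
r_11 = 6.40304 nm / 6
r_11 = 1.0672 nm

The electron orbits at approximately 1.0672 nm from the nucleus.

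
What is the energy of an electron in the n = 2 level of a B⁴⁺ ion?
-85.036 eV

For hydrogen-like ions, the energy levels scale with Z²:
E_n = -13.6057 Z² / n² eV

For B⁴⁺ (Z = 5) at n = 2:
E_2 = -13.6057 × 5² / 2²
E_2 = -13.6057 × 25 / 4
E_2 = -340.1425 / 4
E_2 = -85.036 eV

The energy is 25 times more negative than hydrogen at the same n due to the stronger nuclear charge.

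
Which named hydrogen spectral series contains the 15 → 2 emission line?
Balmer series

The spectral series in hydrogen are named based on the final (lower) energy level:
- Lyman series: n_final = 1 (ultraviolet)
- Balmer series: n_final = 2 (visible/near-UV)
- Paschen series: n_final = 3 (infrared)
- Brackett series: n_final = 4 (infrared)
- Pfund series: n_final = 5 (far infrared)

Since this transition ends at n = 2, it belongs to the Balmer series.

For reference, this 15 → 2 line has photon energy
ΔE = 13.6057 eV × (1/2² - 1/15²) = 3.3409552 eV,
corresponding to wavelength λ = hc/ΔE = 1239.84 eV·nm / 3.3409552 eV = 371.103 nm in the visible/near-UV region.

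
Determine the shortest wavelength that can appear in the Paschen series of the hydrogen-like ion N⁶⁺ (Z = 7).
16.73752 nm

The series limit corresponds to the transition from n = ∞ to n = 3.
This is the highest energy (shortest wavelength) transition in the Paschen series.

E_∞ = 0 eV
E_3 = -13.6057 × 7² / 3² = -74.0754778 eV

Energy at series limit:
ΔE = E_∞ - E_3 = 0 - (-74.0754778) = 74.0754778 eV
λ = hc/E = 1239.84 eV·nm / 74.0754778 eV = 16.73752 nm

This energy equals the ionization energy from the n = 3 state of N⁶⁺.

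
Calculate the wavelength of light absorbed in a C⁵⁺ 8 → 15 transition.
226.401 nm

First, find the transition energy using E_n = -13.6057 Z² / n² eV:
E_8 = -13.6057 × 6² / 8² = -7.6532063 eV
E_15 = -13.6057 × 6² / 15² = -2.1769120 eV

Photon energy: |ΔE| = |E_15 - E_8| = 5.4762943 eV

Convert to wavelength using E = hc/λ with hc = 1239.84 eV·nm:
λ = hc/E = 1239.84 eV·nm / 5.4762943 eV
λ = 226.401 nm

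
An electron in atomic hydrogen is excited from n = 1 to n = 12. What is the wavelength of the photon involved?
91.76 nm

First, find the transition energy using E_n = -13.6057 / n² eV:
E_1 = -13.6057 / 1² = -13.6057 eV
E_12 = -13.6057 / 12² = -0.0945 eV

Photon energy: |ΔE| = |E_12 - E_1| = 13.5112 eV

Convert to wavelength using E = hc/λ with hc = 1239.84 eV·nm:
λ = hc/E = 1239.84 eV·nm / 13.5112 eV
λ = 91.76 nm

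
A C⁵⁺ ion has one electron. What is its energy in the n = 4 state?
-30.61 eV

For hydrogen-like ions, the energy levels scale with Z²:
E_n = -13.6057 Z² / n² eV

For C⁵⁺ (Z = 6) at n = 4:
E_4 = -13.6057 × 6² / 4²
E_4 = -13.6057 × 36 / 16
E_4 = -489.8052 / 16
E_4 = -30.61 eV

The energy is 36 times more negative than hydrogen at the same n due to the stronger nuclear charge.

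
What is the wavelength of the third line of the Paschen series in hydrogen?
1093.51816 nm

The lines of a series are numbered from the longest wavelength (smallest ΔE) outward; the third line is the transition from n = n_f + 3 to n_f.
The Paschen series has all transitions ending at n_f = 3.

For H, the third line (γ-line) is the jump from n = 6 to n = 3:
E_6 = -13.6057 / 6² = -0.3779361111 eV
E_3 = -13.6057 / 3² = -1.5117444444 eV
ΔE = E_6 - E_3 = 1.1338083333 eV

λ = hc/E = 1239.84 eV·nm / 1.1338083333 eV
λ = 1093.51816 nm

This is the γ-line of the Paschen series in H.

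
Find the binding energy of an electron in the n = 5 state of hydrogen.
0.5442 eV

The ionization energy is the energy needed to remove the electron completely (n → ∞).

For hydrogen, E_n = -13.6057 eV / n².

At n = 5: E_5 = -13.6057 / 5² = -0.5442280 eV
At n = ∞: E_∞ = 0 eV

Ionization energy = E_∞ - E_5 = 0 - (-0.5442280) = 0.5442280 eV
Ionization energy ≈ 0.5442 eV

This is also called the binding energy of the electron in state n = 5.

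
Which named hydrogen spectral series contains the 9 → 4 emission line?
Brackett series

The spectral series in hydrogen are named based on the final (lower) energy level:
- Lyman series: n_final = 1 (ultraviolet)
- Balmer series: n_final = 2 (visible/near-UV)
- Paschen series: n_final = 3 (infrared)
- Brackett series: n_final = 4 (infrared)
- Pfund series: n_final = 5 (far infrared)

Since this transition ends at n = 4, it belongs to the Brackett series.

For reference, this 9 → 4 line has photon energy
ΔE = 13.6057 eV × (1/4² - 1/9²) = 0.6823846451 eV,
corresponding to wavelength λ = hc/ΔE = 1239.84 eV·nm / 0.6823846451 eV = 1816.9225 nm in the infrared region.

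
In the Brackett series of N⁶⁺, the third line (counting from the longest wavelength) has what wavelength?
44.182552 nm

The lines of a series are numbered from the longest wavelength (smallest ΔE) outward; the third line is the transition from n = n_f + 3 to n_f.
The Brackett series has all transitions ending at n_f = 4.

For N⁶⁺ (Z = 7), the third line (γ-line) is the jump from n = 7 to n = 4:
E_7 = -13.6057 × 7² / 7² = -13.60570000 eV
E_4 = -13.6057 × 7² / 4² = -41.66745625 eV
ΔE = E_7 - E_4 = 28.06175625 eV

λ = hc/E = 1239.84 eV·nm / 28.06175625 eV
λ = 44.182552 nm

This is the γ-line of the Brackett series in N⁶⁺.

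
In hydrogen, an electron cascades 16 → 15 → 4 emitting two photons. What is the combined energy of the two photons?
0.7972 eV

The energy levels of hydrogen are E_n = -13.6057 / n² eV.

First transition (16 → 15):
ΔE₁ = |E_15 - E_16|
ΔE₁ = |-0.0604697778 - (-0.0531472656)| = 0.0073225 eV

Second transition (15 → 4):
ΔE₂ = |E_4 - E_15|
ΔE₂ = |-0.8503562500 - (-0.0604697778)| = 0.7898865 eV

Total energy released:
E_total = ΔE₁ + ΔE₂ = 0.0073225 + 0.7898865 = 0.7972 eV

Note: This equals the direct transition 16 → 4: 0.7972 eV ✓
Energy is conserved regardless of the path taken.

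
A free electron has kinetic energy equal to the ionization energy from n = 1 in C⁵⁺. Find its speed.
1.31e+07 m/s (or 4.38% of c)

The binding energy at n = 1 for C⁵⁺ is:
E_1 = -13.6057 × 6²/1² = -489.8052 eV
|E_1| = 489.8052 eV

Convert to Joules:
KE = 489.8052 eV × (1.602177 × 10⁻¹⁹ J/eV) = 7.8475e-17 J

Using KE = ½mv²:
v = √(2·KE/m_e)
v = √(2 × 7.8475e-17 J / 9.10938 × 10⁻³¹ kg)
v = 1.31e+07 m/s

This is approximately 4.38% the speed of light.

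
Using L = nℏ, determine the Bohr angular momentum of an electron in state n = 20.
2.11e-33 J·s (or 20ℏ)

In the Bohr model, angular momentum is quantized:
L = nℏ

where ℏ = h/(2π) = 1.0546e-34 J·s

For n = 20:
L = 20 × 1.0546e-34 J·s
L = 2.11e-33 J·s

This can also be written as L = 20ℏ.
The angular momentum is an integer multiple of the reduced Planck constant.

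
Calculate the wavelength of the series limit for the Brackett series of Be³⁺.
91.1265 nm

The series limit corresponds to the transition from n = ∞ to n = 4.
This is the highest energy (shortest wavelength) transition in the Brackett series.

E_∞ = 0 eV
E_4 = -13.6057 × 4² / 4² = -13.605700 eV

Energy at series limit:
ΔE = E_∞ - E_4 = 0 - (-13.605700) = 13.605700 eV
λ = hc/E = 1239.84 eV·nm / 13.605700 eV = 91.1265 nm

This energy equals the ionization energy from the n = 4 state of Be³⁺.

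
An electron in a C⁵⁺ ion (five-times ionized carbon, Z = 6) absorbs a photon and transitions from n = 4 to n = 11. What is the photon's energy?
26.5648 eV

The energy levels of a hydrogen-like atom are E_n = -13.6057 Z² eV / n².

Energy at n = 4: E_4 = -13.6057 × 6² / 4² = -30.6128250 eV
Energy at n = 11: E_11 = -13.6057 × 6² / 11² = -4.0479769 eV

The excitation energy is the difference:
ΔE = E_11 - E_4
ΔE = -4.0479769 - (-30.6128250)
ΔE = 26.5648 eV

Since this is positive, energy must be absorbed (photon absorption).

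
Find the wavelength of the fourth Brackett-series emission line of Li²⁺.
216.004 nm

The lines of a series are numbered from the longest wavelength (smallest ΔE) outward; the fourth line is the transition from n = n_f + 4 to n_f.
The Brackett series has all transitions ending at n_f = 4.

For Li²⁺ (Z = 3), the fourth line (δ-line) is the jump from n = 8 to n = 4:
E_8 = -13.6057 × 3² / 8² = -1.9133016 eV
E_4 = -13.6057 × 3² / 4² = -7.6532063 eV
ΔE = E_8 - E_4 = 5.7399047 eV

λ = hc/E = 1239.84 eV·nm / 5.7399047 eV
λ = 216.004 nm

This is the δ-line of the Brackett series in Li²⁺.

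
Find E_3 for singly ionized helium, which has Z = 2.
-6.047 eV

For hydrogen-like ions, the energy levels scale with Z²:
E_n = -13.6057 Z² / n² eV

For He⁺ (Z = 2) at n = 3:
E_3 = -13.6057 × 2² / 3²
E_3 = -13.6057 × 4 / 9
E_3 = -54.4228 / 9
E_3 = -6.047 eV

The energy is 4 times more negative than hydrogen at the same n due to the stronger nuclear charge.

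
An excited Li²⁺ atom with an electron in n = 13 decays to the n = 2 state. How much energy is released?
29.88826 eV

The energy levels are E_n = -13.6057 Z² eV / n².

Energy at n = 13: E_13 = -13.6057 × 3² / 13² = -0.72456391 eV
Energy at n = 2: E_2 = -13.6057 × 3² / 2² = -30.61282500 eV

For emission (electron falling to lower state), the photon energy is:
E_photon = E_13 - E_2 = |-0.72456391 - (-30.61282500)|
E_photon = 29.88826 eV

This energy is carried away by the emitted photon.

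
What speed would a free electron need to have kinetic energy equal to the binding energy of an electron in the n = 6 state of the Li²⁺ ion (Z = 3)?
1.09e+06 m/s (or 0.3649% of c)

The binding energy at n = 6 for Li²⁺ is:
E_6 = -13.6057 × 3²/6² = -3.401425 eV
|E_6| = 3.401425 eV

Convert to Joules:
KE = 3.401425 eV × (1.602177 × 10⁻¹⁹ J/eV) = 5.4497e-19 J

Using KE = ½mv²:
v = √(2·KE/m_e)
v = √(2 × 5.4497e-19 J / 9.10938 × 10⁻³¹ kg)
v = 1.09e+06 m/s

This is approximately 0.3649% the speed of light.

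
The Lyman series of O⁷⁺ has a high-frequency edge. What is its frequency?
2.1055e+17 Hz

The series limit corresponds to the transition from n = ∞ to n = 1.
This is the highest energy (shortest wavelength) transition in the Lyman series.

E_∞ = 0 eV
E_1 = -13.6057 × 8² / 1² = -870.764800 eV

Energy at series limit:
ΔE = E_∞ - E_1 = 0 - (-870.764800) = 870.764800 eV
E = 870.764800 eV × (1.602177 × 10⁻¹⁹ J/eV) = 1.395119e-16 J
f = E/h = 1.395119e-16 J / (6.62607 × 10⁻³⁴ J·s) = 2.1055e+17 Hz

This energy equals the ionization energy from the n = 1 state of O⁷⁺.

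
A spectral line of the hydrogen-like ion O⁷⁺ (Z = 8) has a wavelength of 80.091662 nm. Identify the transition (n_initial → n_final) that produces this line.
n = 10 → n = 6

First, find the photon energy from the wavelength (hc = 1239.84 eV·nm):
E = hc/λ = 1239.84 eV·nm / 80.091662 nm = 15.480263 eV

The energy levels of O⁷⁺ satisfy E_n = -13.6057 × 8² / n² eV, so an emission n_i → n_f releases
ΔE = 13.6057 × 8² × (1/n_f² − 1/n_i²) eV.

Setting ΔE equal to the photon energy:
1/n_f² − 1/n_i² = 15.480263 / (13.6057 × 8²) = 0.017777778

Since 1/n_i² must be positive, we need 1/n_f² > 0.017777778, i.e. n_f ≤ 7. For each allowed n_f, solve n_i = (1/n_f² − 0.017777778)^(−1/2) and check whether it is a whole number:
  n_f = 1: 1/n_i² = 1.000000000 − 0.017777778 = 0.982222222 → n_i = 1.009  (not an integer) ✗
  n_f = 2: 1/n_i² = 0.250000000 − 0.017777778 = 0.232222222 → n_i = 2.075  (not an integer) ✗
  n_f = 3: 1/n_i² = 0.111111111 − 0.017777778 = 0.093333333 → n_i = 3.273  (not an integer) ✗
  n_f = 4: 1/n_i² = 0.062500000 − 0.017777778 = 0.044722222 → n_i = 4.729  (not an integer) ✗
  n_f = 5: 1/n_i² = 0.040000000 − 0.017777778 = 0.022222222 → n_i = 6.708  (not an integer) ✗
  n_f = 6: 1/n_i² = 0.027777778 − 0.017777778 = 0.010000000 → n_i = 10.000  → integer, n_i = 10 ✓
  n_f = 7: 1/n_i² = 0.020408163 − 0.017777778 = 0.002630385 → n_i = 19.498  (not an integer) ✗

Only n_f = 6 gives an integer upper level, n_i = 10.

The transition is from n = 10 to n = 6 (emission).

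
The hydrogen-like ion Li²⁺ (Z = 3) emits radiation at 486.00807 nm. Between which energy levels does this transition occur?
n = 12 → n = 6

First, find the photon energy from the wavelength (hc = 1239.84 eV·nm):
E = hc/λ = 1239.84 eV·nm / 486.00807 nm = 2.5510688 eV

The energy levels of Li²⁺ satisfy E_n = -13.6057 × 3² / n² eV, so an emission n_i → n_f releases
ΔE = 13.6057 × 3² × (1/n_f² − 1/n_i²) eV.

Setting ΔE equal to the photon energy:
1/n_f² − 1/n_i² = 2.5510688 / (13.6057 × 3²) = 0.020833334

Since 1/n_i² must be positive, we need 1/n_f² > 0.020833334, i.e. n_f ≤ 6. For each allowed n_f, solve n_i = (1/n_f² − 0.020833334)^(−1/2) and check whether it is a whole number:
  n_f = 1: 1/n_i² = 1.000000000 − 0.020833334 = 0.979166666 → n_i = 1.011  (not an integer) ✗
  n_f = 2: 1/n_i² = 0.250000000 − 0.020833334 = 0.229166666 → n_i = 2.089  (not an integer) ✗
  n_f = 3: 1/n_i² = 0.111111111 − 0.020833334 = 0.090277777 → n_i = 3.328  (not an integer) ✗
  n_f = 4: 1/n_i² = 0.062500000 − 0.020833334 = 0.041666666 → n_i = 4.899  (not an integer) ✗
  n_f = 5: 1/n_i² = 0.040000000 − 0.020833334 = 0.019166666 → n_i = 7.223  (not an integer) ✗
  n_f = 6: 1/n_i² = 0.027777778 − 0.020833334 = 0.006944444 → n_i = 12.000  → integer, n_i = 12 ✓

Only n_f = 6 gives an integer upper level, n_i = 12.

The transition is from n = 12 to n = 6 (emission).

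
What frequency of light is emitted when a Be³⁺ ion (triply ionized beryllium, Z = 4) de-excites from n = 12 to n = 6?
1.10e+15 Hz

First, find the transition energy:
E_12 = -13.6057 × 4² / 12² = -1.51174 eV
E_6 = -13.6057 × 4² / 6² = -6.04698 eV
|ΔE| = |E_6 - E_12| = 4.53524 eV

Convert to Joules: E = 4.53524 eV × (1.602177 × 10⁻¹⁹ J/eV) = 7.2663e-19 J

Using E = hf:
f = E/h = 7.2663e-19 J / (6.62607 × 10⁻³⁴ J·s)
f = 1.10e+15 Hz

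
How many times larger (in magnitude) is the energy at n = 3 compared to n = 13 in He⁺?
18.77778

Using E_n = -13.6057 Z² / n² eV with Z = 2:

E_3 = -13.6057 × 2² / 3² = -54.4228 / 9 = -6.04697777778 eV
E_13 = -13.6057 × 2² / 13² = -54.4228 / 169 = -0.32202840237 eV

The ratio is:
E_3/E_13 = (-6.04697777778) / (-0.32202840237)
E_3/E_13 = (-54.4228/9) / (-54.4228/169)
E_3/E_13 = 169/9
E_3/E_13 = 18.77778
(Note: the Z² factors cancel in the ratio.)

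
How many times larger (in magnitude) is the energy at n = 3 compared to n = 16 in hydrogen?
28.4444

Using E_n = -13.6057 Z² / n² eV with Z = 1:

E_3 = -13.6057 / 3² = -13.6057 / 9 = -1.5117444444 eV
E_16 = -13.6057 / 16² = -13.6057 / 256 = -0.0531472656 eV

The ratio is:
E_3/E_16 = (-1.5117444444) / (-0.0531472656)
E_3/E_16 = (-13.6057/9) / (-13.6057/256)
E_3/E_16 = 256/9
E_3/E_16 = 28.4444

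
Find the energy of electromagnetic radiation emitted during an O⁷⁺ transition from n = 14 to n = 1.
866.32212 eV

The energy levels are E_n = -13.6057 Z² eV / n².

Energy at n = 14: E_14 = -13.6057 × 8² / 14² = -4.44267755 eV
Energy at n = 1: E_1 = -13.6057 × 8² / 1² = -870.76480000 eV

For emission (electron falling to lower state), the photon energy is:
E_photon = E_14 - E_1 = |-4.44267755 - (-870.76480000)|
E_photon = 866.32212 eV

This energy is carried away by the emitted photon.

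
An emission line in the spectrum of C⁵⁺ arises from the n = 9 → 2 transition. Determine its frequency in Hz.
2.81464e+16 Hz

First, find the transition energy:
E_9 = -13.6057 × 6² / 9² = -6.046978 eV
E_2 = -13.6057 × 6² / 2² = -122.451300 eV
|ΔE| = |E_2 - E_9| = 116.404322 eV

Convert to Joules: E = 116.404322 eV × (1.602177 × 10⁻¹⁹ J/eV) = 1.8650033e-17 J

Using E = hf:
f = E/h = 1.8650033e-17 J / (6.62607 × 10⁻³⁴ J·s)
f = 2.81464e+16 Hz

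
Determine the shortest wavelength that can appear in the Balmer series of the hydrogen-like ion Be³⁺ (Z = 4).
22.781628 nm

The series limit corresponds to the transition from n = ∞ to n = 2.
This is the highest energy (shortest wavelength) transition in the Balmer series.

E_∞ = 0 eV
E_2 = -13.6057 × 4² / 2² = -54.42280000 eV

Energy at series limit:
ΔE = E_∞ - E_2 = 0 - (-54.42280000) = 54.42280000 eV
λ = hc/E = 1239.84 eV·nm / 54.42280000 eV = 22.781628 nm

This energy equals the ionization energy from the n = 2 state of Be³⁺.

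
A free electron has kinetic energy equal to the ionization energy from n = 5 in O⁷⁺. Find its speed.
3.50e+06 m/s (or 1.168% of c)

The binding energy at n = 5 for O⁷⁺ is:
E_5 = -13.6057 × 8²/5² = -34.83059 eV
|E_5| = 34.83059 eV

Convert to Joules:
KE = 34.83059 eV × (1.602177 × 10⁻¹⁹ J/eV) = 5.5805e-18 J

Using KE = ½mv²:
v = √(2·KE/m_e)
v = √(2 × 5.5805e-18 J / 9.10938 × 10⁻³¹ kg)
v = 3.50e+06 m/s

This is approximately 1.168% the speed of light.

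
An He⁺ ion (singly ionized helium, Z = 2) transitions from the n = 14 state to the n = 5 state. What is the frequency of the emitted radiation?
4.59e+14 Hz

First, find the transition energy:
E_14 = -13.6057 × 2² / 14² = -0.277667 eV
E_5 = -13.6057 × 2² / 5² = -2.176912 eV
|ΔE| = |E_5 - E_14| = 1.899245 eV

Convert to Joules: E = 1.899245 eV × (1.602177 × 10⁻¹⁹ J/eV) = 3.0429e-19 J

Using E = hf:
f = E/h = 3.0429e-19 J / (6.62607 × 10⁻³⁴ J·s)
f = 4.59e+14 Hz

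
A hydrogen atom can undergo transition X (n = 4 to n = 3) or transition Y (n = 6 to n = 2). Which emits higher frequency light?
6 → 2

Calculate the energy for each transition:

Transition 4 → 3:
ΔE₁ = |E_3 - E_4| = |-13.6057/3² - (-13.6057/4²)|
ΔE₁ = |-1.51174444444 - (-0.85035625000)| = 0.66138819 eV

Transition 6 → 2:
ΔE₂ = |E_2 - E_6| = |-13.6057/2² - (-13.6057/6²)|
ΔE₂ = |-3.40142500000 - (-0.37793611111)| = 3.02348889 eV

Since 3.02348889 eV > 0.66138819 eV, the transition 6 → 2 emits the more energetic photon.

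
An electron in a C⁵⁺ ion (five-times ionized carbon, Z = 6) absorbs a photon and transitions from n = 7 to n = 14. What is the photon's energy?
7.497 eV

The energy levels of a hydrogen-like atom are E_n = -13.6057 Z² eV / n².

Energy at n = 7: E_7 = -13.6057 × 6² / 7² = -9.996024 eV
Energy at n = 14: E_14 = -13.6057 × 6² / 14² = -2.499006 eV

The excitation energy is the difference:
ΔE = E_14 - E_7
ΔE = -2.499006 - (-9.996024)
ΔE = 7.497 eV

Since this is positive, energy must be absorbed (photon absorption).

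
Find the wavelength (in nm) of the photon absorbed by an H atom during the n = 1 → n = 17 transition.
91.443 nm

First, find the transition energy using E_n = -13.6057 / n² eV:
E_1 = -13.6057 / 1² = -13.60570 eV
E_17 = -13.6057 / 17² = -0.04708 eV

Photon energy: |ΔE| = |E_17 - E_1| = 13.55862 eV

Convert to wavelength using E = hc/λ with hc = 1239.84 eV·nm:
λ = hc/E = 1239.84 eV·nm / 13.55862 eV
λ = 91.443 nm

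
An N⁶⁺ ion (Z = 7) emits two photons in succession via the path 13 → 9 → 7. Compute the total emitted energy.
9.660852 eV

The energy levels of N⁶⁺ are E_n = -13.6057 × 7² / n² eV.

First transition (13 → 9):
ΔE₁ = |E_9 - E_13|
ΔE₁ = |-8.230608641975 - (-3.944847928994)| = 4.285760713 eV

Second transition (9 → 7):
ΔE₂ = |E_7 - E_9|
ΔE₂ = |-13.605700000000 - (-8.230608641975)| = 5.375091358 eV

Total energy released:
E_total = ΔE₁ + ΔE₂ = 4.285760713 + 5.375091358 = 9.660852 eV

Note: This equals the direct transition 13 → 7: 9.660852 eV ✓
Energy is conserved regardless of the path taken.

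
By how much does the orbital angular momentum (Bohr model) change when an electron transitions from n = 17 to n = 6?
1.16003e-33 J·s (or 11ℏ)

In the Bohr model, L_n = nℏ where ℏ = 1.0545718e-34 J·s.

L_17 = 17ℏ = 1.7927721e-33 J·s
L_6 = 6ℏ = 6.3274308e-34 J·s

ΔL = L_17 - L_6 = (17 - 6)ℏ = 11ℏ
ΔL = 11 × 1.0545718e-34 J·s = 1.16003e-33 J·s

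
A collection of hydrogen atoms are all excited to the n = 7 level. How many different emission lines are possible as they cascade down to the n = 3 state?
10

The electron can occupy levels n = 3, 4, ..., 7 during de-excitation — that is m = 7 - 3 + 1 = 5 distinct levels.

The number of distinct spectral lines equals the number of ways to choose 2 of these m levels (each pair gives one possible emission transition):

Number of lines = m(m-1)/2 = 5×4/2 = 10

These correspond to all possible transitions between the 5 levels:
7 → 6, 7 → 5, 7 → 4, 7 → 3, 6 → 5, 6 → 4, 6 → 3, 5 → 4...

Each transition produces a photon with a unique energy (and thus wavelength). This count does not depend on Z.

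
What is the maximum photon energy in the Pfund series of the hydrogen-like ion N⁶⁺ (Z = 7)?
26.67 eV

The series limit corresponds to the transition from n = ∞ to n = 5.
This is the highest energy (shortest wavelength) transition in the Pfund series.

E_∞ = 0 eV
E_5 = -13.6057 × 7² / 5² = -26.67 eV

Energy at series limit:
ΔE = E_∞ - E_5 = 0 - (-26.67) = 26.67 eV

This energy equals the ionization energy from the n = 5 state of N⁶⁺.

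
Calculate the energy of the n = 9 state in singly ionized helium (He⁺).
-0.672 eV

For hydrogen-like ions, the energy levels scale with Z²:
E_n = -13.6057 Z² / n² eV

For He⁺ (Z = 2) at n = 9:
E_9 = -13.6057 × 2² / 9²
E_9 = -13.6057 × 4 / 81
E_9 = -54.4228 / 81
E_9 = -0.672 eV

The energy is 4 times more negative than hydrogen at the same n due to the stronger nuclear charge.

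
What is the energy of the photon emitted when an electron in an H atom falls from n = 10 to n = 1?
13.470 eV

The energy levels are E_n = -13.6057 eV / n².

Energy at n = 10: E_10 = -13.6057 / 10² = -0.136057 eV
Energy at n = 1: E_1 = -13.6057 / 1² = -13.605700 eV

For emission (electron falling to lower state), the photon energy is:
E_photon = E_10 - E_1 = |-0.136057 - (-13.605700)|
E_photon = 13.470 eV

This energy is carried away by the emitted photon.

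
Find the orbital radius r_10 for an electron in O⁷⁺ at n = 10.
0.6615 nm (or 6.6147 Å)

The Bohr radius formula is:
r_n = n² a₀ / Z

where a₀ = 0.0529177 nm is the Bohr radius.

For O⁷⁺ (Z = 8) at n = 10:
r_10 = 10² × 0.0529177 nm / 8
r_10 = 100 × 0.0529177 nm / 8
r_10 = 5.29177 nm / 8
r_10 = 0.6615 nm

The electron orbits at approximately 0.6615 nm from the nucleus.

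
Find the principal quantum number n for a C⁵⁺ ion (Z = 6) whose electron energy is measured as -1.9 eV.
n = 16

The exact energy levels follow E_n = -13.6057 Z² / n² eV with Z = 6.

The measured value (-1.9 eV) is reported to only 2 significant figures, so we must test candidate n values and see which one matches to that precision.

Candidate energies:
  n = 14:  E = -13.6057 × 6² / 14² = -2.49901 eV
  n = 15:  E = -13.6057 × 6² / 15² = -2.17691 eV
  n = 16:  E = -13.6057 × 6² / 16² = -1.91330 eV  ← matches
  n = 17:  E = -13.6057 × 6² / 17² = -1.69483 eV
  n = 18:  E = -13.6057 × 6² / 18² = -1.51174 eV

Checking against the measurement of -1.9 eV (2 sig figs), only n = 16 agrees:
E_16 = -1.91330 eV, which rounds to -1.9 eV ✓

Therefore n = 16.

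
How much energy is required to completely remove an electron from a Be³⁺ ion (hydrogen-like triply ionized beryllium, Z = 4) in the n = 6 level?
6.047 eV

The ionization energy is the energy needed to remove the electron completely (n → ∞).

For a hydrogen-like ion with Z = 4, E_n = -13.6057 Z² / n² eV.

At n = 6: E_6 = -13.6057 × 4² / 6² = -6.046978 eV
At n = ∞: E_∞ = 0 eV

Ionization energy = E_∞ - E_6 = 0 - (-6.046978) = 6.046978 eV
Ionization energy ≈ 6.047 eV

This is also called the binding energy of the electron in state n = 6.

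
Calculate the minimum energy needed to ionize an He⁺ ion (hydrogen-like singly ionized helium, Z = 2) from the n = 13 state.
0.3220 eV

The ionization energy is the energy needed to remove the electron completely (n → ∞).

For a hydrogen-like ion with Z = 2, E_n = -13.6057 Z² / n² eV.

At n = 13: E_13 = -13.6057 × 2² / 13² = -0.3220284 eV
At n = ∞: E_∞ = 0 eV

Ionization energy = E_∞ - E_13 = 0 - (-0.3220284) = 0.3220284 eV
Ionization energy ≈ 0.3220 eV

This is also called the binding energy of the electron in state n = 13.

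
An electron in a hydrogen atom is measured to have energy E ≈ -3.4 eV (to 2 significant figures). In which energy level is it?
n = 2

The exact energy levels follow E_n = -13.6057 eV / n².

The measured value (-3.4 eV) is reported to only 2 significant figures, so we must test candidate n values and see which one matches to that precision.

Candidate energies:
  n = 1:  E = -13.6057/1² = -13.605700 eV
  n = 2:  E = -13.6057/2² = -3.401425 eV  ← matches
  n = 3:  E = -13.6057/3² = -1.511744 eV
  n = 4:  E = -13.6057/4² = -0.850356 eV

Checking against the measurement of -3.4 eV (2 sig figs), only n = 2 agrees:
E_2 = -3.401425 eV, which rounds to -3.4 eV ✓

Therefore n = 2.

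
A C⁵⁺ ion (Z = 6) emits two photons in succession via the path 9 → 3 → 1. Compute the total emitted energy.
483.76 eV

The energy levels of C⁵⁺ are E_n = -13.6057 × 6² / n² eV.

First transition (9 → 3):
ΔE₁ = |E_3 - E_9|
ΔE₁ = |-54.42280000 - (-6.04697778)| = 48.37582 eV

Second transition (3 → 1):
ΔE₂ = |E_1 - E_3|
ΔE₂ = |-489.80520000 - (-54.42280000)| = 435.38240 eV

Total energy released:
E_total = ΔE₁ + ΔE₂ = 48.37582 + 435.38240 = 483.76 eV

Note: This equals the direct transition 9 → 1: 483.76 eV ✓
Energy is conserved regardless of the path taken.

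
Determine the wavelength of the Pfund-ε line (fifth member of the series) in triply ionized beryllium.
189.847 nm

The lines of a series are numbered from the longest wavelength (smallest ΔE) outward; the fifth line is the transition from n = n_f + 5 to n_f.
The Pfund series has all transitions ending at n_f = 5.

For Be³⁺ (Z = 4), the fifth line (ε-line) is the jump from n = 10 to n = 5:
E_10 = -13.6057 × 4² / 10² = -2.1769120 eV
E_5 = -13.6057 × 4² / 5² = -8.7076480 eV
ΔE = E_10 - E_5 = 6.5307360 eV

λ = hc/E = 1239.84 eV·nm / 6.5307360 eV
λ = 189.847 nm

This is the ε-line of the Pfund series in Be³⁺.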